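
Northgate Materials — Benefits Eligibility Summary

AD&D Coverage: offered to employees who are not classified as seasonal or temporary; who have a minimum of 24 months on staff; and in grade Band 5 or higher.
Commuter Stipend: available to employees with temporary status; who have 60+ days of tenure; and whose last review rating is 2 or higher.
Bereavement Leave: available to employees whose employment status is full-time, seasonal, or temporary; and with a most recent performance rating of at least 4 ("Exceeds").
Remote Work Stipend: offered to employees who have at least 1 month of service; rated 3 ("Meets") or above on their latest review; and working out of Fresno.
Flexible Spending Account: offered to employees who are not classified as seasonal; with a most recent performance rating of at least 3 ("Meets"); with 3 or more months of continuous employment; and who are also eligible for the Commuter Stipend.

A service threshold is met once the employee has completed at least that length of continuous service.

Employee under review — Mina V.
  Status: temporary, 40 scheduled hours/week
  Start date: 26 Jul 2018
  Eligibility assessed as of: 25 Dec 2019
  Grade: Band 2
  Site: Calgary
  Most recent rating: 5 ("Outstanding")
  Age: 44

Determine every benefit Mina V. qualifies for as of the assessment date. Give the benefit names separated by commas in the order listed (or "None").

Commuter Stipend, Bereavement Leave, Flexible Spending Account

Service from 26 Jul 2018 to 25 Dec 2019: 517 days.
AD&D Coverage — status temporary ✗ (excluded) → not eligible.
Commuter Stipend — status temporary ✓; service 517 days ≥ 60 days ✓; rating 5 ≥ 2 ✓ → eligible.
Bereavement Leave — status temporary ✓; rating 5 ≥ 4 ✓ → eligible.
Remote Work Stipend — service 517 days ≥ 1 month (≈30 days) ✓; rating 5 ≥ 3 ✓; site Calgary ✗ (not Fresno) → not eligible.
Flexible Spending Account — status temporary ✓ (not excluded); rating 5 ≥ 3 ✓; service 517 days ≥ 3 months (≈90 days) ✓; eligible for Commuter Stipend ✓ → eligible.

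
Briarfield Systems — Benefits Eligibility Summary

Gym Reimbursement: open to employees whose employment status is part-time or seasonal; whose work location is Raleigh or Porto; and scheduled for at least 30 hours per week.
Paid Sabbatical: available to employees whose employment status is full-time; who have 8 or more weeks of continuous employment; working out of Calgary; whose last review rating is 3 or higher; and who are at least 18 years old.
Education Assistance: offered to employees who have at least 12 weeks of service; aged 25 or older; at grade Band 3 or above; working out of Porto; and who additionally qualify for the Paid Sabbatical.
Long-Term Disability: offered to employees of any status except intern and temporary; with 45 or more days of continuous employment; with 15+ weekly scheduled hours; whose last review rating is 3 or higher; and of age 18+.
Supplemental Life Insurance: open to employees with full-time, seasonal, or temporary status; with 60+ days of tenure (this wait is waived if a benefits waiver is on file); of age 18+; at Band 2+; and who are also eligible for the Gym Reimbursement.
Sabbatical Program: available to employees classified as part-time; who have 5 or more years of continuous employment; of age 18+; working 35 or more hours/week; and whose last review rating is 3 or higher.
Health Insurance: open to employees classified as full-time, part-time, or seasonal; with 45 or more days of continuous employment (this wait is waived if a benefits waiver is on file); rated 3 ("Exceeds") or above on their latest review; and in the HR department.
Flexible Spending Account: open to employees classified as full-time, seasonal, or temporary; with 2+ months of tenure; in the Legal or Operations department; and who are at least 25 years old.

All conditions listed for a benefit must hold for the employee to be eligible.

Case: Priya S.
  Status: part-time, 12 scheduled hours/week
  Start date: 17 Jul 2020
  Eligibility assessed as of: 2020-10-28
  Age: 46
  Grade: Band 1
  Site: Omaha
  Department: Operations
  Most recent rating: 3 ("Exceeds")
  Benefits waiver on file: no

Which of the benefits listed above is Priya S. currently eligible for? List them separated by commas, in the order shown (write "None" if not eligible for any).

None

Service from 17 Jul 2020 to 2020-10-28: 103 days.
Gym Reimbursement — status part-time ✓; site Omaha ✗ (not Raleigh or Porto) → not eligible.
Paid Sabbatical — status part-time ✗ (requires full-time) → not eligible.
Education Assistance — service 103 days ≥ 12 weeks (≈84 days) ✓; age 46 ≥ 25 ✓; grade Band 1 < Band 3 ✗ → not eligible.
Long-Term Disability — status part-time ✓ (not excluded); service 103 days ≥ 45 days ✓; 12 hrs/wk < 15 ✗ → not eligible.
Supplemental Life Insurance — status part-time ✗ (requires full-time, seasonal, or temporary) → not eligible.
Sabbatical Program — status part-time ✓; service 103 days < 5 years (≈1825 days) ✗ → not eligible.
Health Insurance — status part-time ✓; no waiver, service 103 days ≥ 45 days ✓; rating 3 ≥ 3 ✓; dept Operations ✗ → not eligible.
Flexible Spending Account — status part-time ✗ (requires full-time, seasonal, or temporary) → not eligible.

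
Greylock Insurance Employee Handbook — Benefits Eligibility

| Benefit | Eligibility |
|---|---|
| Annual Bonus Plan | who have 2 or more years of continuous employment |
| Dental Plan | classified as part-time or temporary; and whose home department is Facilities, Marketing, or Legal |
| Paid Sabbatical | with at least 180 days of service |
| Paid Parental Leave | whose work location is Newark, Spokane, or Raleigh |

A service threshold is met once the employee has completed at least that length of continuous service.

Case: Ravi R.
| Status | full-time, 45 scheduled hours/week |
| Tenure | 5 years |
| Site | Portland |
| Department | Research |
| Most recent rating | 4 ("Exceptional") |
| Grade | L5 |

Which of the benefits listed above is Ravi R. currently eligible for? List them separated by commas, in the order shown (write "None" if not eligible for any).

Annual Bonus Plan — service 5 years ≥ 2 years ✓ → eligible.
Dental Plan — status full-time ✗ (requires part-time or temporary) → not eligible.
Paid Sabbatical — service 5 years ≥ 180 days ✓ → eligible.
Paid Parental Leave — site Portland ✗ (not Newark, Spokane, or Raleigh) → not eligible.

Annual Bonus Plan, Paid Sabbatical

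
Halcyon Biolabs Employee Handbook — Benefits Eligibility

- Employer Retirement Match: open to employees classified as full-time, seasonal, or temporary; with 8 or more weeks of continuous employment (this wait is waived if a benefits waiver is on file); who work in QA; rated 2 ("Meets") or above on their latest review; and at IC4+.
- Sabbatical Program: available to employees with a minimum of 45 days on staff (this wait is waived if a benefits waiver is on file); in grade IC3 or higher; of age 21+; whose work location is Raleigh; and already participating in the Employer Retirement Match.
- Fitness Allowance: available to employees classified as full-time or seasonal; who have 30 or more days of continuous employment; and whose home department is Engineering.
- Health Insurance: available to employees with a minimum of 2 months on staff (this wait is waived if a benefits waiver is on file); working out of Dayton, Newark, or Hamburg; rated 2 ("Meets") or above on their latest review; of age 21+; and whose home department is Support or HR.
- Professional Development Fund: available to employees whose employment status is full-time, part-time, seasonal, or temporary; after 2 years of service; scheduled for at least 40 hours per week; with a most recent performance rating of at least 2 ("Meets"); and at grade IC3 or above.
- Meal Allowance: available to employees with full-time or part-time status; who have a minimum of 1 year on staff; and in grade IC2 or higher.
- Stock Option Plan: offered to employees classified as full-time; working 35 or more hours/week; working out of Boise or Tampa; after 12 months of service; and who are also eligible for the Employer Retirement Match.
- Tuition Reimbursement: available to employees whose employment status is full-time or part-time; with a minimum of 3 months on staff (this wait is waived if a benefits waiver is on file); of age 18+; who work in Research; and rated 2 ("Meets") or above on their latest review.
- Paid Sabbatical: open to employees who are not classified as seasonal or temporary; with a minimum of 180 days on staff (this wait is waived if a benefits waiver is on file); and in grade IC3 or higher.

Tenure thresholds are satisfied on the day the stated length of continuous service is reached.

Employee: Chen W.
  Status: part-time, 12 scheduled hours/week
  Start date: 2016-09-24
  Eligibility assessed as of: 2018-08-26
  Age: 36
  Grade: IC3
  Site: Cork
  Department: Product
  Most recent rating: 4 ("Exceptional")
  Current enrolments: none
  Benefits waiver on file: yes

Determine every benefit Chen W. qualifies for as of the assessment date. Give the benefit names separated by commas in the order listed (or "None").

Service from 2016-09-24 to 2018-08-26: 701 days.
Employer Retirement Match — status part-time ✗ (requires full-time, seasonal, or temporary) → not eligible.
Sabbatical Program — benefits waiver on file ✓; grade IC3 ≥ IC3 ✓; age 36 ≥ 21 ✓; site Cork ✗ (not Raleigh) → not eligible.
Fitness Allowance — status part-time ✗ (requires full-time or seasonal) → not eligible.
Health Insurance — benefits waiver on file ✓; site Cork ✗ (not Dayton, Newark, or Hamburg) → not eligible.
Professional Development Fund — status part-time ✓; service 701 days < 2 years (≈730 days) ✗ → not eligible.
Meal Allowance — status part-time ✓; service 701 days ≥ 1 year (≈365 days) ✓; grade IC3 ≥ IC2 ✓ → eligible.
Stock Option Plan — status part-time ✗ (requires full-time) → not eligible.
Tuition Reimbursement — status part-time ✓; benefits waiver on file ✓; age 36 ≥ 18 ✓; dept Product ✗ → not eligible.
Paid Sabbatical — status part-time ✓ (not excluded); benefits waiver on file ✓; grade IC3 ≥ IC3 ✓ → eligible.

Meal Allowance, Paid Sabbatical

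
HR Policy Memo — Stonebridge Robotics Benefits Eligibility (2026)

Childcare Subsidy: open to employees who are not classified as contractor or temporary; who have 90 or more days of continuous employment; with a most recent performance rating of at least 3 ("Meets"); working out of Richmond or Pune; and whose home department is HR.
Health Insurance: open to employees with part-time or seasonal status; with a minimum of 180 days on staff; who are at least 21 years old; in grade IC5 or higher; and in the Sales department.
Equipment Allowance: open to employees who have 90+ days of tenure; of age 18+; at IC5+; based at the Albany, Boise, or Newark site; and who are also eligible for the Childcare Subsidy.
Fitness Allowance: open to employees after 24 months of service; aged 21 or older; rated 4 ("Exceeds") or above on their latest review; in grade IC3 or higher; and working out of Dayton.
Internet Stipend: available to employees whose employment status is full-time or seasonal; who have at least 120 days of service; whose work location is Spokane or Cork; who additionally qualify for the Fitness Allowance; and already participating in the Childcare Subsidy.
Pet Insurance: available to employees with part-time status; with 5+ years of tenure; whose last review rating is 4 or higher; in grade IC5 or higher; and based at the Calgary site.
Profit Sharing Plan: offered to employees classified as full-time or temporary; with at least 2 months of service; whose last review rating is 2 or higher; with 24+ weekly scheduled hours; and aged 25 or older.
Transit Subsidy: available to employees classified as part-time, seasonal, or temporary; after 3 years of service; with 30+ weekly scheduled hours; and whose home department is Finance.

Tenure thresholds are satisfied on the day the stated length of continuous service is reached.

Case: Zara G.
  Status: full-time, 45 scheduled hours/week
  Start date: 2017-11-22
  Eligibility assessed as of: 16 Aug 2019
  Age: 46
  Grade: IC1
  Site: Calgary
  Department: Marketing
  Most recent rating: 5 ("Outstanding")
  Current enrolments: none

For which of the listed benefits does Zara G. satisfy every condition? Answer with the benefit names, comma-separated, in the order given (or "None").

Service from 2017-11-22 to 16 Aug 2019: 632 days.
Childcare Subsidy — status full-time ✓ (not excluded); service 632 days ≥ 90 days ✓; rating 5 ≥ 3 ✓; site Calgary ✗ (not Richmond or Pune) → not eligible.
Health Insurance — status full-time ✗ (requires part-time or seasonal) → not eligible.
Equipment Allowance — service 632 days ≥ 90 days ✓; age 46 ≥ 18 ✓; grade IC1 < IC5 ✗ → not eligible.
Fitness Allowance — service 632 days < 24 months (≈720 days) ✗ → not eligible.
Internet Stipend — status full-time ✓; service 632 days ≥ 120 days ✓; site Calgary ✗ (not Spokane or Cork) → not eligible.
Pet Insurance — status full-time ✗ (requires part-time) → not eligible.
Profit Sharing Plan — status full-time ✓; service 632 days ≥ 2 months (≈60 days) ✓; rating 5 ≥ 2 ✓; 45 hrs/wk ≥ 24 ✓; age 46 ≥ 25 ✓ → eligible.
Transit Subsidy — status full-time ✗ (requires part-time, seasonal, or temporary) → not eligible.

Profit Sharing Plan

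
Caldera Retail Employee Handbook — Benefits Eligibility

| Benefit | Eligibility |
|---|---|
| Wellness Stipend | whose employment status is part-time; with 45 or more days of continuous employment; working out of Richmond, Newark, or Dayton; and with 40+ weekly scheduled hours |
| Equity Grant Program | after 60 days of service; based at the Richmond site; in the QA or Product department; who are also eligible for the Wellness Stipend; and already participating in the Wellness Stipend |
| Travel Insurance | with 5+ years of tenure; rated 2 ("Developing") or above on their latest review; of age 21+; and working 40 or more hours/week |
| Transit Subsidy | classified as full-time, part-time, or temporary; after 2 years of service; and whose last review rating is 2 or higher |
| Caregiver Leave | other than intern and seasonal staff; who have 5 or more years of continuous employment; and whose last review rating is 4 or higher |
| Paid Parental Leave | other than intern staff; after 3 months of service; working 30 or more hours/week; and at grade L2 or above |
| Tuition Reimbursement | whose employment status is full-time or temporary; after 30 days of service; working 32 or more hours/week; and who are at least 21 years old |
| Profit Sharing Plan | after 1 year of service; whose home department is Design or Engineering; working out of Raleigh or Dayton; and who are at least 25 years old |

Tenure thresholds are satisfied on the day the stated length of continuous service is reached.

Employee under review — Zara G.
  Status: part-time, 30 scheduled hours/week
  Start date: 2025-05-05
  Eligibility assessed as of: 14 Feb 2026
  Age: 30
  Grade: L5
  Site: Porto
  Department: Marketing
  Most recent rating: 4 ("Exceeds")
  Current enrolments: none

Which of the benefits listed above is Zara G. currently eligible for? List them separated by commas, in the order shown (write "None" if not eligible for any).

Paid Parental Leave

Service from 2025-05-05 to 14 Feb 2026: 285 days.
Wellness Stipend — status part-time ✓; service 285 days ≥ 45 days ✓; site Porto ✗ (not Richmond, Newark, or Dayton) → not eligible.
Equity Grant Program — service 285 days ≥ 60 days ✓; site Porto ✗ (not Richmond) → not eligible.
Travel Insurance — service 285 days < 5 years (≈1825 days) ✗ → not eligible.
Transit Subsidy — status part-time ✓; service 285 days < 2 years (≈730 days) ✗ → not eligible.
Caregiver Leave — status part-time ✓ (not excluded); service 285 days < 5 years (≈1825 days) ✗ → not eligible.
Paid Parental Leave — status part-time ✓ (not excluded); service 285 days ≥ 3 months (≈90 days) ✓; 30 hrs/wk ≥ 30 ✓; grade L5 ≥ L2 ✓ → eligible.
Tuition Reimbursement — status part-time ✗ (requires full-time or temporary) → not eligible.
Profit Sharing Plan — service 285 days < 1 year (≈365 days) ✗ → not eligible.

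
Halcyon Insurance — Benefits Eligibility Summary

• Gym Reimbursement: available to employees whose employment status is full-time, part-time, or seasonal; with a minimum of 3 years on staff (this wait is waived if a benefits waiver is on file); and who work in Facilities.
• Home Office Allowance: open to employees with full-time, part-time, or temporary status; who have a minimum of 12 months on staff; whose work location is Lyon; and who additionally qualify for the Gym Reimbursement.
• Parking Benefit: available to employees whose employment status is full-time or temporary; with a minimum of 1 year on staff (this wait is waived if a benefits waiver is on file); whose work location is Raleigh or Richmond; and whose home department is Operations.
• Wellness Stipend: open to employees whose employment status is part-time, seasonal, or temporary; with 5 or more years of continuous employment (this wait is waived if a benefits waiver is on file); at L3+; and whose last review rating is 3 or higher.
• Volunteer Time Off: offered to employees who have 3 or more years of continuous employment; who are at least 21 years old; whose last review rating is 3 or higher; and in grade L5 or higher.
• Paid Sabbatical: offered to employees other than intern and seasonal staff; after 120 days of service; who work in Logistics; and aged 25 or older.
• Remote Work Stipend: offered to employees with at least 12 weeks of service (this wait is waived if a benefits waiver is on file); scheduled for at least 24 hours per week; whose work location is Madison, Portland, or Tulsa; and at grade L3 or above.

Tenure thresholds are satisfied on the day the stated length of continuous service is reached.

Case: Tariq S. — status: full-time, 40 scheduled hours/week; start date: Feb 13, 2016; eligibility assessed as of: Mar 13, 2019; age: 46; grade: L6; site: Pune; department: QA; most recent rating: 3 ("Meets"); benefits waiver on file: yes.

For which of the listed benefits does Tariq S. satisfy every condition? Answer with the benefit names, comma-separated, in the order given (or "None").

Service from Feb 13, 2016 to Mar 13, 2019: 1124 days.
Gym Reimbursement — status full-time ✓; benefits waiver on file ✓; dept QA ✗ → not eligible.
Home Office Allowance — status full-time ✓; service 1124 days ≥ 12 months (≈360 days) ✓; site Pune ✗ (not Lyon) → not eligible.
Parking Benefit — status full-time ✓; benefits waiver on file ✓; site Pune ✗ (not Raleigh or Richmond) → not eligible.
Wellness Stipend — status full-time ✗ (requires part-time, seasonal, or temporary) → not eligible.
Volunteer Time Off — service 1124 days ≥ 3 years (≈1095 days) ✓; age 46 ≥ 21 ✓; rating 3 ≥ 3 ✓; grade L6 ≥ L5 ✓ → eligible.
Paid Sabbatical — status full-time ✓ (not excluded); service 1124 days ≥ 120 days ✓; dept QA ✗ → not eligible.
Remote Work Stipend — benefits waiver on file ✓; 40 hrs/wk ≥ 24 ✓; site Pune ✗ (not Madison, Portland, or Tulsa) → not eligible.

Volunteer Time Off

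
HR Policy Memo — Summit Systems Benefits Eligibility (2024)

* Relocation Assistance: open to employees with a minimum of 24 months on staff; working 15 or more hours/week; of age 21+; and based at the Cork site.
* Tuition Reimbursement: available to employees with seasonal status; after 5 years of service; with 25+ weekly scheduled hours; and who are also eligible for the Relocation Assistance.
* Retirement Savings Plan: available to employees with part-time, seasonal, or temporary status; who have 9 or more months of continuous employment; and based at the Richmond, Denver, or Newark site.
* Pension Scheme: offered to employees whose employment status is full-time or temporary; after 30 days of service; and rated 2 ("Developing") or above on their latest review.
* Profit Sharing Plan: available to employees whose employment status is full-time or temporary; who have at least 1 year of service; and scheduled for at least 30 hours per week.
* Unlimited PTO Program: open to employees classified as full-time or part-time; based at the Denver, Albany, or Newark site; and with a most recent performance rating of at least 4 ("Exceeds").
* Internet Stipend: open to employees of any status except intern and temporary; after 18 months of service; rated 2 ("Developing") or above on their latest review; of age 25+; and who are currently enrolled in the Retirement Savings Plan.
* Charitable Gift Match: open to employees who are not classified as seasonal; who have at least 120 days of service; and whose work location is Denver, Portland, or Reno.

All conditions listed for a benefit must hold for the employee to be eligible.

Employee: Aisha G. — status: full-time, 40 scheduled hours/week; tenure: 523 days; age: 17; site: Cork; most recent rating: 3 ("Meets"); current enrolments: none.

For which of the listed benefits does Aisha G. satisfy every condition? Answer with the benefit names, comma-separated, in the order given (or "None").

Pension Scheme, Profit Sharing Plan

Relocation Assistance — service 523 days < 24 months (≈720 days) ✗ → not eligible.
Tuition Reimbursement — status full-time ✗ (requires seasonal) → not eligible.
Retirement Savings Plan — status full-time ✗ (requires part-time, seasonal, or temporary) → not eligible.
Pension Scheme — status full-time ✓; service 523 days ≥ 30 days ✓; rating 3 ≥ 2 ✓ → eligible.
Profit Sharing Plan — status full-time ✓; service 523 days ≥ 1 year (≈365 days) ✓; 40 hrs/wk ≥ 30 ✓ → eligible.
Unlimited PTO Program — status full-time ✓; site Cork ✗ (not Denver, Albany, or Newark) → not eligible.
Internet Stipend — status full-time ✓ (not excluded); service 523 days < 18 months (≈540 days) ✗ → not eligible.
Charitable Gift Match — status full-time ✓ (not excluded); service 523 days ≥ 120 days ✓; site Cork ✗ (not Denver, Portland, or Reno) → not eligible.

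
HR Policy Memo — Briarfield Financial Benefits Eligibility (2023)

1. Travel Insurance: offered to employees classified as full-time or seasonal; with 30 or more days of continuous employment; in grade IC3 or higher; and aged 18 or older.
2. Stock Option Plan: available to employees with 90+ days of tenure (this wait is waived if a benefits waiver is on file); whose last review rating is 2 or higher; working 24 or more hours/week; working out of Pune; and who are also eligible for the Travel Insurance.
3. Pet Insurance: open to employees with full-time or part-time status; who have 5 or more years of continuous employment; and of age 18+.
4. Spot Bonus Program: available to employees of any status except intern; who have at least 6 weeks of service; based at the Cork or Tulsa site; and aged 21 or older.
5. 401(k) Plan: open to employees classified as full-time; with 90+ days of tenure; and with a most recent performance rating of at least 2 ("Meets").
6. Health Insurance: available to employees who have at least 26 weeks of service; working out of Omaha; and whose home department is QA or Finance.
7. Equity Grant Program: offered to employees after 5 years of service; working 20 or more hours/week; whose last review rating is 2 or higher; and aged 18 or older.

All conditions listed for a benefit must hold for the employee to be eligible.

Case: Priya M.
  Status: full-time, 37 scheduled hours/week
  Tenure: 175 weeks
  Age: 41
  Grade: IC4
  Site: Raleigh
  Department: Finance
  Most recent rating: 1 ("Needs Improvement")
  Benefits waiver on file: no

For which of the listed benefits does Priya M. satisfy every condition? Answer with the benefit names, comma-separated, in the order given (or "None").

Travel Insurance

Travel Insurance — status full-time ✓; service 175 weeks ≥ 30 days ✓; grade IC4 ≥ IC3 ✓; age 41 ≥ 18 ✓ → eligible.
Stock Option Plan — no waiver, service 175 weeks ≥ 90 days ✓; rating 1 < 2 ✗ → not eligible.
Pet Insurance — status full-time ✓; service 175 weeks < 5 years (≈1825 days) ✗ → not eligible.
Spot Bonus Program — status full-time ✓ (not excluded); service 175 weeks ≥ 6 weeks ✓; site Raleigh ✗ (not Cork or Tulsa) → not eligible.
401(k) Plan — status full-time ✓; service 175 weeks ≥ 90 days ✓; rating 1 < 2 ✗ → not eligible.
Health Insurance — service 175 weeks ≥ 26 weeks ✓; site Raleigh ✗ (not Omaha) → not eligible.
Equity Grant Program — service 175 weeks < 5 years (≈1825 days) ✗ → not eligible.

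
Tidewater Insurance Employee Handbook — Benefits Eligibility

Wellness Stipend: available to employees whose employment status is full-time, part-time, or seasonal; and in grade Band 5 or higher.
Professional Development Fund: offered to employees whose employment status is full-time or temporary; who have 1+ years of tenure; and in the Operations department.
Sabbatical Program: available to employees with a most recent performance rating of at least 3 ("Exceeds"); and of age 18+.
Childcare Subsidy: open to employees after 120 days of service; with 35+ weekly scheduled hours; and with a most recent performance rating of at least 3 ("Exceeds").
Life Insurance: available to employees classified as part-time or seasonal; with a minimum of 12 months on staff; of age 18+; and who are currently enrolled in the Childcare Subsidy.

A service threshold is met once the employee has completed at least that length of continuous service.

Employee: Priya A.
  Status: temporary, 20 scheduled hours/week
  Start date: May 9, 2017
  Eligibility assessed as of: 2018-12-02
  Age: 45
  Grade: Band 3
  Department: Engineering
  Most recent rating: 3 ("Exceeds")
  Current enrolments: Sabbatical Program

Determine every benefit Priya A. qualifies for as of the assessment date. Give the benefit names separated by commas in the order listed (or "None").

Sabbatical Program

Service from May 9, 2017 to 2018-12-02: 572 days.
Wellness Stipend — status temporary ✗ (requires full-time, part-time, or seasonal) → not eligible.
Professional Development Fund — status temporary ✓; service 572 days ≥ 1 year (≈365 days) ✓; dept Engineering ✗ → not eligible.
Sabbatical Program — rating 3 ≥ 3 ✓; age 45 ≥ 18 ✓ → eligible.
Childcare Subsidy — service 572 days ≥ 120 days ✓; 20 hrs/wk < 35 ✗ → not eligible.
Life Insurance — status temporary ✗ (requires part-time or seasonal) → not eligible.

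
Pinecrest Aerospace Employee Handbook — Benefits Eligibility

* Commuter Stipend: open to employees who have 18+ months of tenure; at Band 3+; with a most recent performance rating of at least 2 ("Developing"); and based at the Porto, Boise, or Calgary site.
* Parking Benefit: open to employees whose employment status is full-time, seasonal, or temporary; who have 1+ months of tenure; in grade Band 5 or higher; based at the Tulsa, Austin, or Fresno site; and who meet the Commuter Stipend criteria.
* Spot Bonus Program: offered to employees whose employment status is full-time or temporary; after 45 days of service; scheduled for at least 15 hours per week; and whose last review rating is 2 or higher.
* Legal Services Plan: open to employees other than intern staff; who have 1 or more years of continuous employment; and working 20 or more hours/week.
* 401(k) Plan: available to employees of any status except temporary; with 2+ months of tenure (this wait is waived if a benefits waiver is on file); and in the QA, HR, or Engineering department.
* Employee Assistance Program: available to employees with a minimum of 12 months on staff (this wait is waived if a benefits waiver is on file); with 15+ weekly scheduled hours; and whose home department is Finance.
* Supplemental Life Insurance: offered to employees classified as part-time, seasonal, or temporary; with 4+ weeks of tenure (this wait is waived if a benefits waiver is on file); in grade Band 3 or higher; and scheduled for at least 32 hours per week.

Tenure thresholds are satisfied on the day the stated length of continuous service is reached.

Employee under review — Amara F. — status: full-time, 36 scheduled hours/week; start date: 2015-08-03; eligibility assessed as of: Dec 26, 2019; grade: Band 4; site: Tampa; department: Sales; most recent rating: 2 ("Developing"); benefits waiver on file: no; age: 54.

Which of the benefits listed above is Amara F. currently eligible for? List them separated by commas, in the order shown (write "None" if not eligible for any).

Service from 2015-08-03 to Dec 26, 2019: 1606 days.
Commuter Stipend — service 1606 days ≥ 18 months (≈540 days) ✓; grade Band 4 ≥ Band 3 ✓; rating 2 ≥ 2 ✓; site Tampa ✗ (not Porto, Boise, or Calgary) → not eligible.
Parking Benefit — status full-time ✓; service 1606 days ≥ 1 month (≈30 days) ✓; grade Band 4 < Band 5 ✗ → not eligible.
Spot Bonus Program — status full-time ✓; service 1606 days ≥ 45 days ✓; 36 hrs/wk ≥ 15 ✓; rating 2 ≥ 2 ✓ → eligible.
Legal Services Plan — status full-time ✓ (not excluded); service 1606 days ≥ 1 year (≈365 days) ✓; 36 hrs/wk ≥ 20 ✓ → eligible.
401(k) Plan — status full-time ✓ (not excluded); no waiver, service 1606 days ≥ 2 months (≈60 days) ✓; dept Sales ✗ → not eligible.
Employee Assistance Program — no waiver, service 1606 days ≥ 12 months (≈360 days) ✓; 36 hrs/wk ≥ 15 ✓; dept Sales ✗ → not eligible.
Supplemental Life Insurance — status full-time ✗ (requires part-time, seasonal, or temporary) → not eligible.

Spot Bonus Program, Legal Services Plan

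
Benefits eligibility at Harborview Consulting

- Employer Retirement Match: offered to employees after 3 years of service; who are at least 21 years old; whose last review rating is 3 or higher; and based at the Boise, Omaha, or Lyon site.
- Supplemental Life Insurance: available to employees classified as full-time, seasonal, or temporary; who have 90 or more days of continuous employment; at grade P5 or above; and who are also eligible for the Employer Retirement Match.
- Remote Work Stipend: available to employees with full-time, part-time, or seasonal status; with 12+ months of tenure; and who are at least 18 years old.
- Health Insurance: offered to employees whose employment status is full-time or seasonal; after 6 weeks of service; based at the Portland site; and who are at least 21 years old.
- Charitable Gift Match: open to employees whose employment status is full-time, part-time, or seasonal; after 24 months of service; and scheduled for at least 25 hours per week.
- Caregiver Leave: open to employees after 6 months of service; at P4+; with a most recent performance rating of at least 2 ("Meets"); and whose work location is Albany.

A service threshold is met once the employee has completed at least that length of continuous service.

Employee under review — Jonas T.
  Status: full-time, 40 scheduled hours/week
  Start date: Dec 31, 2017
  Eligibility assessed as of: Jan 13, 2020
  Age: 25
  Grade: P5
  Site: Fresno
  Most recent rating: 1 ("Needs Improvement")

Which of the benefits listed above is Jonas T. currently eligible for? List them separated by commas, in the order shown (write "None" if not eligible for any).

Service from Dec 31, 2017 to Jan 13, 2020: 743 days.
Employer Retirement Match — service 743 days < 3 years (≈1095 days) ✗ → not eligible.
Supplemental Life Insurance — status full-time ✓; service 743 days ≥ 90 days ✓; grade P5 ≥ P5 ✓; not eligible for Employer Retirement Match ✗ → not eligible.
Remote Work Stipend — status full-time ✓; service 743 days ≥ 12 months (≈360 days) ✓; age 25 ≥ 18 ✓ → eligible.
Health Insurance — status full-time ✓; service 743 days ≥ 6 weeks (≈42 days) ✓; site Fresno ✗ (not Portland) → not eligible.
Charitable Gift Match — status full-time ✓; service 743 days ≥ 24 months (≈720 days) ✓; 40 hrs/wk ≥ 25 ✓ → eligible.
Caregiver Leave — service 743 days ≥ 6 months (≈180 days) ✓; grade P5 ≥ P4 ✓; rating 1 < 2 ✗ → not eligible.

Remote Work Stipend, Charitable Gift Match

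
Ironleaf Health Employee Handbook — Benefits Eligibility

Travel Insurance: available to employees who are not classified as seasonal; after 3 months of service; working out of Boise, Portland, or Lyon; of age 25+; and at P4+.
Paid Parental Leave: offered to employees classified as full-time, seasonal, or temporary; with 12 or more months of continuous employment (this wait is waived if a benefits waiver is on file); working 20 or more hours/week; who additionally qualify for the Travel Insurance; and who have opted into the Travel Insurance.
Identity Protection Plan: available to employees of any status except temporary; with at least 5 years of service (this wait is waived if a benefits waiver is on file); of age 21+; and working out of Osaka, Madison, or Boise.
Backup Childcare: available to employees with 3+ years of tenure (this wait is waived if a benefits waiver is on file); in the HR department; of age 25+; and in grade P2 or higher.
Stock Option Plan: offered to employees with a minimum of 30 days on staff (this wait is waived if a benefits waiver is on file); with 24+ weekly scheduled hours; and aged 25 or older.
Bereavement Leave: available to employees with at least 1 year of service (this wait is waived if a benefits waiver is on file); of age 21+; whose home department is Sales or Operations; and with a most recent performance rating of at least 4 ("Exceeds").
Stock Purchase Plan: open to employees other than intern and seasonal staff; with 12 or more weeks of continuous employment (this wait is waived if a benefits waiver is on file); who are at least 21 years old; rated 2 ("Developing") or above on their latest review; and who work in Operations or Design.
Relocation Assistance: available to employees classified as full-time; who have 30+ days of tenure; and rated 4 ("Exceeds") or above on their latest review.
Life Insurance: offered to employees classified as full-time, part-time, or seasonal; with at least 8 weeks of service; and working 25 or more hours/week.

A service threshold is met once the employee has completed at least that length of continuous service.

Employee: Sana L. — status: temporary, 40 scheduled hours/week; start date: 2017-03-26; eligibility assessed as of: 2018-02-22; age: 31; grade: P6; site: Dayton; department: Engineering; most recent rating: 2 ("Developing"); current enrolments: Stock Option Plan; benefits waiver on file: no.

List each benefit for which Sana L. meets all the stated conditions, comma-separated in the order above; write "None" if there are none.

Stock Option Plan

Service from 2017-03-26 to 2018-02-22: 333 days.
Travel Insurance — status temporary ✓ (not excluded); service 333 days ≥ 3 months (≈90 days) ✓; site Dayton ✗ (not Boise, Portland, or Lyon) → not eligible.
Paid Parental Leave — status temporary ✓; no waiver, service 333 days < 12 months (≈360 days) ✗ → not eligible.
Identity Protection Plan — status temporary ✗ (excluded) → not eligible.
Backup Childcare — no waiver, service 333 days < 3 years (≈1095 days) ✗ → not eligible.
Stock Option Plan — no waiver, service 333 days ≥ 30 days ✓; 40 hrs/wk ≥ 24 ✓; age 31 ≥ 25 ✓ → eligible.
Bereavement Leave — no waiver, service 333 days < 1 year (≈365 days) ✗ → not eligible.
Stock Purchase Plan — status temporary ✓ (not excluded); no waiver, service 333 days ≥ 12 weeks (≈84 days) ✓; age 31 ≥ 21 ✓; rating 2 ≥ 2 ✓; dept Engineering ✗ → not eligible.
Relocation Assistance — status temporary ✗ (requires full-time) → not eligible.
Life Insurance — status temporary ✗ (requires full-time, part-time, or seasonal) → not eligible.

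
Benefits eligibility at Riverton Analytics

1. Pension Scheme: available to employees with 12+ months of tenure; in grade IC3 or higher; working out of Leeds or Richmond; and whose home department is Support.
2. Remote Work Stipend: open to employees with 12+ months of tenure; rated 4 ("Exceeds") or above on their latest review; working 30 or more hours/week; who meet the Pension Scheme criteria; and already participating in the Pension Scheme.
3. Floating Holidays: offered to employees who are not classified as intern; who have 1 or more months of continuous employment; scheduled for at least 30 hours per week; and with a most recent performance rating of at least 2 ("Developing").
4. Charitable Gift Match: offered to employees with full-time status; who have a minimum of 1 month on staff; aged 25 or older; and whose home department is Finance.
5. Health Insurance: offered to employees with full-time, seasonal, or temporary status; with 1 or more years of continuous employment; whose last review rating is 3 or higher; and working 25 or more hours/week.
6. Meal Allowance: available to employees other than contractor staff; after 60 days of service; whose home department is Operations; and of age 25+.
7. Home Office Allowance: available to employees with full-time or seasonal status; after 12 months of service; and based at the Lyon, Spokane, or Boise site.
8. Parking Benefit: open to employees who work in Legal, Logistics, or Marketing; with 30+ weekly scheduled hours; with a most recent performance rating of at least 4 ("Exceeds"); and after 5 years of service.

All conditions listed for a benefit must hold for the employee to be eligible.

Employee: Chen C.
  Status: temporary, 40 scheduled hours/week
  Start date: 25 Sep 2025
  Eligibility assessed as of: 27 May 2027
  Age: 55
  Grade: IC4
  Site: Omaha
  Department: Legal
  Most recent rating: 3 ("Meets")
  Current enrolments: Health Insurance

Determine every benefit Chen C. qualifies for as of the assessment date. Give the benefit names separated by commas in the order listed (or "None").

Service from 25 Sep 2025 to 27 May 2027: 609 days.
Pension Scheme — service 609 days ≥ 12 months (≈360 days) ✓; grade IC4 ≥ IC3 ✓; site Omaha ✗ (not Leeds or Richmond) → not eligible.
Remote Work Stipend — service 609 days ≥ 12 months (≈360 days) ✓; rating 3 < 4 ✗ → not eligible.
Floating Holidays — status temporary ✓ (not excluded); service 609 days ≥ 1 month (≈30 days) ✓; 40 hrs/wk ≥ 30 ✓; rating 3 ≥ 2 ✓ → eligible.
Charitable Gift Match — status temporary ✗ (requires full-time) → not eligible.
Health Insurance — status temporary ✓; service 609 days ≥ 1 year (≈365 days) ✓; rating 3 ≥ 3 ✓; 40 hrs/wk ≥ 25 ✓ → eligible.
Meal Allowance — status temporary ✓ (not excluded); service 609 days ≥ 60 days ✓; dept Legal ✗ → not eligible.
Home Office Allowance — status temporary ✗ (requires full-time or seasonal) → not eligible.
Parking Benefit — dept Legal ✓; 40 hrs/wk ≥ 30 ✓; rating 3 < 4 ✗ → not eligible.

Floating Holidays, Health Insurance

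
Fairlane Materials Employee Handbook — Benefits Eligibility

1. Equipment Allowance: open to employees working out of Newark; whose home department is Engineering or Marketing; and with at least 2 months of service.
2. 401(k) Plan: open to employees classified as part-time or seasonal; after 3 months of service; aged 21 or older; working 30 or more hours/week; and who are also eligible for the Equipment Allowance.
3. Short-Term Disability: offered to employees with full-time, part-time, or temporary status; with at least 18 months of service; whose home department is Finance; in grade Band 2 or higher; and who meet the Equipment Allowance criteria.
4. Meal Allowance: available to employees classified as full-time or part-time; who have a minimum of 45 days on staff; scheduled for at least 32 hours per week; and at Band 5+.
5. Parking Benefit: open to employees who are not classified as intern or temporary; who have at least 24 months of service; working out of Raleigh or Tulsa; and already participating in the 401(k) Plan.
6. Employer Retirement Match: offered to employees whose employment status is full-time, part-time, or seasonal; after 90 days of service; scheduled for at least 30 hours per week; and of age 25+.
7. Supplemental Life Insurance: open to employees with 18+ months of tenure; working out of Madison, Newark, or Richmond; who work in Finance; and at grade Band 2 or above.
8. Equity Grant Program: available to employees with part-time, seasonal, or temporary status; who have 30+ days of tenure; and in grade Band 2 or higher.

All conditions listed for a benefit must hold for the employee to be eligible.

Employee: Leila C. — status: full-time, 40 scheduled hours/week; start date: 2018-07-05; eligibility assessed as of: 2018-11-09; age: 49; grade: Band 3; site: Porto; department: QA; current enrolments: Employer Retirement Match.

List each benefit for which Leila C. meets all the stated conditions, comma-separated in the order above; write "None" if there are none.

Employer Retirement Match

Service from 2018-07-05 to 2018-11-09: 127 days.
Equipment Allowance — site Porto ✗ (not Newark) → not eligible.
401(k) Plan — status full-time ✗ (requires part-time or seasonal) → not eligible.
Short-Term Disability — status full-time ✓; service 127 days < 18 months (≈540 days) ✗ → not eligible.
Meal Allowance — status full-time ✓; service 127 days ≥ 45 days ✓; 40 hrs/wk ≥ 32 ✓; grade Band 3 < Band 5 ✗ → not eligible.
Parking Benefit — status full-time ✓ (not excluded); service 127 days < 24 months (≈720 days) ✗ → not eligible.
Employer Retirement Match — status full-time ✓; service 127 days ≥ 90 days ✓; 40 hrs/wk ≥ 30 ✓; age 49 ≥ 25 ✓ → eligible.
Supplemental Life Insurance — service 127 days < 18 months (≈540 days) ✗ → not eligible.
Equity Grant Program — status full-time ✗ (requires part-time, seasonal, or temporary) → not eligible.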